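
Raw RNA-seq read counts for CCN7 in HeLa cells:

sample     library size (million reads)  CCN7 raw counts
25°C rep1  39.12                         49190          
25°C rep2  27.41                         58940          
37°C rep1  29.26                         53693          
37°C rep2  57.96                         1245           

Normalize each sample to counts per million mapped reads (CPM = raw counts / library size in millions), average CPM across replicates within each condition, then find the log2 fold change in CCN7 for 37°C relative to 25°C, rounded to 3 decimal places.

CPM(25°C rep1) = 49190 / 39.12 = 1257.4131
CPM(25°C rep2) = 58940 / 27.41 = 2150.3101
CPM(37°C rep1) = 53693 / 29.26 = 1835.0308
CPM(37°C rep2) = 1245 / 57.96 = 21.4803
mean CPM(25°C) = 1703.8616; mean CPM(37°C) = 928.2555
Fold change = 928.2555 / 1703.8616 = 0.54480
log2(0.54480) = -0.8762

-0.876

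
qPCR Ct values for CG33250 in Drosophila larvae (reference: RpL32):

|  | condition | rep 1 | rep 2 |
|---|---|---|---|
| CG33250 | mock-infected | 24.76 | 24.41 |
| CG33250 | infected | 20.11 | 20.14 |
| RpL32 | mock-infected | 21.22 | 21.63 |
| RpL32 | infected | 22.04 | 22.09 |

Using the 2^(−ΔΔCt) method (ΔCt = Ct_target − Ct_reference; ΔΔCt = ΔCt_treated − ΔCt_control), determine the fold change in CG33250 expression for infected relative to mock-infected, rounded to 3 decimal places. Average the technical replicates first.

34.297

Mean Ct: CG33250 mock-infected 24.585; CG33250 infected 20.125; RpL32 mock-infected 21.425; RpL32 infected 22.065
ΔCt(mock-infected) = 24.585 − 21.425 = 3.160
ΔCt(infected) = 20.125 − 22.065 = -1.940
ΔΔCt = -1.940 − 3.160 = -5.100
Fold change = 2^(−(-5.100)) = 2^5.100 = 34.2968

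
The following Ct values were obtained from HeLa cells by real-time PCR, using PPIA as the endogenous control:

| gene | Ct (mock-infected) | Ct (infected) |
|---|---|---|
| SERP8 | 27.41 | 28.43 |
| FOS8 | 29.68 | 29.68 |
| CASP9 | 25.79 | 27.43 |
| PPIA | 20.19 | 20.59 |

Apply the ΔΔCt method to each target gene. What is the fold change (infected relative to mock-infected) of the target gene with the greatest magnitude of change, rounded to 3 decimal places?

0.423

SERP8: ΔΔCt = (28.43−20.59) − (27.41−20.19) = 7.84 − 7.22 = 0.62; fold change = 2^-0.62 = 0.651
FOS8: ΔΔCt = (29.68−20.59) − (29.68−20.19) = 9.09 − 9.49 = -0.40; fold change = 2^0.40 = 1.320
CASP9: ΔΔCt = (27.43−20.59) − (25.79−20.19) = 6.84 − 5.60 = 1.24; fold change = 2^-1.24 = 0.423
CASP9 has the largest |ΔΔCt| = 1.24.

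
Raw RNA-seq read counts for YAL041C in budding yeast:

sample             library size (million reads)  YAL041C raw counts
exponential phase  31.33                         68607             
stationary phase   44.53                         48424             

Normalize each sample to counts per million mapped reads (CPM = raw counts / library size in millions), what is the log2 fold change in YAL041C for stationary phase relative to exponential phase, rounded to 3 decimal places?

CPM(exponential phase) = 68607 / 31.33 = 2189.8181
CPM(stationary phase) = 48424 / 44.53 = 1087.4467
Fold change = 1087.4467 / 2189.8181 = 0.49659
log2(0.49659) = -1.0099

-1.010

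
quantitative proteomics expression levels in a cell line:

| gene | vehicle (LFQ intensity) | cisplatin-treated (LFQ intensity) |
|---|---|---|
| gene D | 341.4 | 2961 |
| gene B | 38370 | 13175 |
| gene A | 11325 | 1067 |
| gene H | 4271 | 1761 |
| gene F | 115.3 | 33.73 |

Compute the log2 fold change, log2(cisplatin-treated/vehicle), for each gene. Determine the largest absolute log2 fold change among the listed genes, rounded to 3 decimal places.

log2(2961/341.4) = 3.117  (gene D)
log2(13175/38370) = -1.542  (gene B)
log2(1067/11325) = -3.408  (gene A)
log2(1761/4271) = -1.278  (gene H)
log2(33.73/115.3) = -1.773  (gene F)
The largest magnitude belongs to gene A.

3.408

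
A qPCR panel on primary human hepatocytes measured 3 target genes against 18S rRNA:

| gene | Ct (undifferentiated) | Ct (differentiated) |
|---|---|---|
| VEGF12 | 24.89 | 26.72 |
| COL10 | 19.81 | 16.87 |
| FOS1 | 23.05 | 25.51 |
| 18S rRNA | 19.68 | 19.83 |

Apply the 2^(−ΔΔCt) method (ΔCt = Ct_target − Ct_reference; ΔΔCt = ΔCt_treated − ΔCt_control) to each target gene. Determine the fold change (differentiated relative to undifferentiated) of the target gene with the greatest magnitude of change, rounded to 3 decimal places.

8.515

VEGF12: ΔΔCt = (26.72−19.83) − (24.89−19.68) = 6.89 − 5.21 = 1.68; fold change = 2^-1.68 = 0.312
COL10: ΔΔCt = (16.87−19.83) − (19.81−19.68) = -2.96 − 0.13 = -3.09; fold change = 2^3.09 = 8.515
FOS1: ΔΔCt = (25.51−19.83) − (23.05−19.68) = 5.68 − 3.37 = 2.31; fold change = 2^-2.31 = 0.202
COL10 has the largest |ΔΔCt| = 3.09.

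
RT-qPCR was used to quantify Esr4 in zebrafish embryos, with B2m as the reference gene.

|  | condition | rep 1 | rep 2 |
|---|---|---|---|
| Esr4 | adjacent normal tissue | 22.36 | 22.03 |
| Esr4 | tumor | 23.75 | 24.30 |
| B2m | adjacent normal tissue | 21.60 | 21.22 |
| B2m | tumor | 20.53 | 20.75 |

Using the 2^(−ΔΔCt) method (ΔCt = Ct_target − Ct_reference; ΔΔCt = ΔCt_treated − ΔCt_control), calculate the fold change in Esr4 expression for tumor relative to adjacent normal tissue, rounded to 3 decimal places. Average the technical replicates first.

0.165

Mean Ct: Esr4 adjacent normal tissue 22.195; Esr4 tumor 24.025; B2m adjacent normal tissue 21.410; B2m tumor 20.640
ΔCt(adjacent normal tissue) = 22.195 − 21.410 = 0.785
ΔCt(tumor) = 24.025 − 20.640 = 3.385
ΔΔCt = 3.385 − 0.785 = 2.600
Fold change = 2^(−2.600) = 0.1649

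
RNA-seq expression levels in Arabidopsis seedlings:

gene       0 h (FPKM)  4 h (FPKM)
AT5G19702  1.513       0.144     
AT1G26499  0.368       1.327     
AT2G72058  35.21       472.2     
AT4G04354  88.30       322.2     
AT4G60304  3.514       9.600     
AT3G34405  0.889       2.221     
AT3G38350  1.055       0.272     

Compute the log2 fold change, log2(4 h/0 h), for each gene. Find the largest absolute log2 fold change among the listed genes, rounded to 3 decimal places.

log2(0.144/1.513) = -3.393  (AT5G19702)
log2(1.327/0.368) = 1.850  (AT1G26499)
log2(472.2/35.21) = 3.745  (AT2G72058)
log2(322.2/88.30) = 1.867  (AT4G04354)
log2(9.600/3.514) = 1.450  (AT4G60304)
log2(2.221/0.889) = 1.321  (AT3G34405)
log2(0.272/1.055) = -1.956  (AT3G38350)
The largest magnitude belongs to AT2G72058.

3.745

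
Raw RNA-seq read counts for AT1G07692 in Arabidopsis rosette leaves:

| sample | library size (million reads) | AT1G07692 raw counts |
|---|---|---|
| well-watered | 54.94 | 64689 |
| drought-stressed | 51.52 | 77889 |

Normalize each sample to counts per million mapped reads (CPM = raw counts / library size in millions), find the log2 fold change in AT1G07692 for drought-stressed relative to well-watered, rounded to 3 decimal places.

0.361

CPM(well-watered) = 64689 / 54.94 = 1177.4481
CPM(drought-stressed) = 77889 / 51.52 = 1511.8207
Fold change = 1511.8207 / 1177.4481 = 1.28398
log2(1.28398) = 0.3606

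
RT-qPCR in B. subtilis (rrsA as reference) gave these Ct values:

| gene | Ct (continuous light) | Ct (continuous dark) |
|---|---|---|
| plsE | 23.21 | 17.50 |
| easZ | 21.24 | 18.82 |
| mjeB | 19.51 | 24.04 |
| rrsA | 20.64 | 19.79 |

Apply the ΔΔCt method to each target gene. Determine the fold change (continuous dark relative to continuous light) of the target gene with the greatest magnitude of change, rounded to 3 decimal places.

0.024

plsE: ΔΔCt = (17.50−19.79) − (23.21−20.64) = -2.29 − 2.57 = -4.86; fold change = 2^4.86 = 29.041
easZ: ΔΔCt = (18.82−19.79) − (21.24−20.64) = -0.97 − 0.60 = -1.57; fold change = 2^1.57 = 2.969
mjeB: ΔΔCt = (24.04−19.79) − (19.51−20.64) = 4.25 − (-1.13) = 5.38; fold change = 2^-5.38 = 0.024
mjeB has the largest |ΔΔCt| = 5.38.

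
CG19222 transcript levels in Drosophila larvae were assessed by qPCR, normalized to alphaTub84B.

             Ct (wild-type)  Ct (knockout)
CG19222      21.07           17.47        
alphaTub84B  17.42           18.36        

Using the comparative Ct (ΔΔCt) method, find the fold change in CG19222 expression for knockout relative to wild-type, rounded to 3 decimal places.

ΔCt(wild-type) = 21.070 − 17.420 = 3.650
ΔCt(knockout) = 17.470 − 18.360 = -0.890
ΔΔCt = -0.890 − 3.650 = -4.540
Fold change = 2^(−(-4.540)) = 2^4.540 = 23.2636

23.264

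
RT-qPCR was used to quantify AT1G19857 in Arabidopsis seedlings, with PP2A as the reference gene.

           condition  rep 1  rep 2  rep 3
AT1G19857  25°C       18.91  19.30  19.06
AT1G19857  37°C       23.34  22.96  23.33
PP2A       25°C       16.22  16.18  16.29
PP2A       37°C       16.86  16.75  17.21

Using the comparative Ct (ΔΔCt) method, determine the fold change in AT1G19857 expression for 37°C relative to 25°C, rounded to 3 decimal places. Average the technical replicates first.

0.094

Mean Ct: AT1G19857 25°C 19.090; AT1G19857 37°C 23.210; PP2A 25°C 16.230; PP2A 37°C 16.940
ΔCt(25°C) = 19.090 − 16.230 = 2.860
ΔCt(37°C) = 23.210 − 16.940 = 6.270
ΔΔCt = 6.270 − 2.860 = 3.410
Fold change = 2^(−3.410) = 0.0941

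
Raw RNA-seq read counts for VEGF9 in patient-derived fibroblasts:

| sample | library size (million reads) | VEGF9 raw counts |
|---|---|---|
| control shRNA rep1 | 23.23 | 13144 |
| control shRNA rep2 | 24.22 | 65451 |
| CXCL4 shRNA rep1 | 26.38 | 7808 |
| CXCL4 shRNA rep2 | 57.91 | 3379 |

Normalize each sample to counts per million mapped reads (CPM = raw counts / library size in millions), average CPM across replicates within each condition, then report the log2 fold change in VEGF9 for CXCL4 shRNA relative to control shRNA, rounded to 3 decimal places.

CPM(control shRNA rep1) = 13144 / 23.23 = 565.8201
CPM(control shRNA rep2) = 65451 / 24.22 = 2702.3534
CPM(CXCL4 shRNA rep1) = 7808 / 26.38 = 295.9818
CPM(CXCL4 shRNA rep2) = 3379 / 57.91 = 58.3492
mean CPM(control shRNA) = 1634.0867; mean CPM(CXCL4 shRNA) = 177.1655
Fold change = 177.1655 / 1634.0867 = 0.10842
log2(0.10842) = -3.2053

-3.205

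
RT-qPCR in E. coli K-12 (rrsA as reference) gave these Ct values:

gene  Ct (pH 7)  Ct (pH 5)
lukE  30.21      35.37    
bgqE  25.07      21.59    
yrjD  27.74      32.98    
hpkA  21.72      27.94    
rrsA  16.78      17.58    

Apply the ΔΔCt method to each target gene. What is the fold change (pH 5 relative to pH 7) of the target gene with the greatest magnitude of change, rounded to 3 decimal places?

0.023

lukE: ΔΔCt = (35.37−17.58) − (30.21−16.78) = 17.79 − 13.43 = 4.36; fold change = 2^-4.36 = 0.049
bgqE: ΔΔCt = (21.59−17.58) − (25.07−16.78) = 4.01 − 8.29 = -4.28; fold change = 2^4.28 = 19.427
yrjD: ΔΔCt = (32.98−17.58) − (27.74−16.78) = 15.40 − 10.96 = 4.44; fold change = 2^-4.44 = 0.046
hpkA: ΔΔCt = (27.94−17.58) − (21.72−16.78) = 10.36 − 4.94 = 5.42; fold change = 2^-5.42 = 0.023
hpkA has the largest |ΔΔCt| = 5.42.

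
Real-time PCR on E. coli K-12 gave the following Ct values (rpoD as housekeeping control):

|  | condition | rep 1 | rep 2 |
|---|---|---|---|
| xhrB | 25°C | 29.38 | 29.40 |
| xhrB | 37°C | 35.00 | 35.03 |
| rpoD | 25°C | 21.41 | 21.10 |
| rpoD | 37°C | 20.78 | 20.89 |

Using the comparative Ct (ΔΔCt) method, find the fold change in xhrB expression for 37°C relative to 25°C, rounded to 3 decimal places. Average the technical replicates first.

Mean Ct: xhrB 25°C 29.390; xhrB 37°C 35.015; rpoD 25°C 21.255; rpoD 37°C 20.835
ΔCt(25°C) = 29.390 − 21.255 = 8.135
ΔCt(37°C) = 35.015 − 20.835 = 14.180
ΔΔCt = 14.180 − 8.135 = 6.045
Fold change = 2^(−6.045) = 0.0151

0.015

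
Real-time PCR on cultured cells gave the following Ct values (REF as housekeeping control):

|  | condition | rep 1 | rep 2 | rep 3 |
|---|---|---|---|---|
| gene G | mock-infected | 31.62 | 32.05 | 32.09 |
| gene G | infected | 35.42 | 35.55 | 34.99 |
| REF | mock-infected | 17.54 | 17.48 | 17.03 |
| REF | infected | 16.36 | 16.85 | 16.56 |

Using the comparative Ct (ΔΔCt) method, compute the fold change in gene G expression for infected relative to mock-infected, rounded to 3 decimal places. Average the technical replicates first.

0.056

Mean Ct: gene G mock-infected 31.920; gene G infected 35.320; REF mock-infected 17.350; REF infected 16.590
ΔCt(mock-infected) = 31.920 − 17.350 = 14.570
ΔCt(infected) = 35.320 − 16.590 = 18.730
ΔΔCt = 18.730 − 14.570 = 4.160
Fold change = 2^(−4.160) = 0.0559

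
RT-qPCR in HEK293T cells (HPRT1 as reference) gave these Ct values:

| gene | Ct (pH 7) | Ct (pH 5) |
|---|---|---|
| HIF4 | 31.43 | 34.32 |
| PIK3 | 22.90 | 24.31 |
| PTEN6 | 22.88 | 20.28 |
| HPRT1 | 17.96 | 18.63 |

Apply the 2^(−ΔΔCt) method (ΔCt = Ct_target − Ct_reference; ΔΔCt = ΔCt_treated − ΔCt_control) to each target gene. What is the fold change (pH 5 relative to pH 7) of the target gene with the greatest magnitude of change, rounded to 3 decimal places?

9.646

HIF4: ΔΔCt = (34.32−18.63) − (31.43−17.96) = 15.69 − 13.47 = 2.22; fold change = 2^-2.22 = 0.215
PIK3: ΔΔCt = (24.31−18.63) − (22.90−17.96) = 5.68 − 4.94 = 0.74; fold change = 2^-0.74 = 0.599
PTEN6: ΔΔCt = (20.28−18.63) − (22.88−17.96) = 1.65 − 4.92 = -3.27; fold change = 2^3.27 = 9.646
PTEN6 has the largest |ΔΔCt| = 3.27.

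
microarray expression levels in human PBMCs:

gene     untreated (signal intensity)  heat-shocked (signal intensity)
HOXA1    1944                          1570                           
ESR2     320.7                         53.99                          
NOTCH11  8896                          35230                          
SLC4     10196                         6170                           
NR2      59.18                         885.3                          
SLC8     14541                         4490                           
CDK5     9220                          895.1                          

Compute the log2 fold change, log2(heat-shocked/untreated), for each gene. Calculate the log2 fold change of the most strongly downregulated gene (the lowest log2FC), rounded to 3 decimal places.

-3.365

log2(1570/1944) = -0.308  (HOXA1)
log2(53.99/320.7) = -2.570  (ESR2)
log2(35230/8896) = 1.986  (NOTCH11)
log2(6170/10196) = -0.725  (SLC4)
log2(885.3/59.18) = 3.903  (NR2)
log2(4490/14541) = -1.695  (SLC8)
log2(895.1/9220) = -3.365  (CDK5)
CDK5 is most strongly downregulated.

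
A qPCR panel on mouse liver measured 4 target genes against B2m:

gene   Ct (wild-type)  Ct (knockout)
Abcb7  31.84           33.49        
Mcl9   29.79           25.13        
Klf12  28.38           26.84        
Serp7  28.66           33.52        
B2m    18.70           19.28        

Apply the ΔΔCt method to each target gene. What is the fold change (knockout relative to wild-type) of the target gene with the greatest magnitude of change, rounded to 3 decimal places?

37.792

Abcb7: ΔΔCt = (33.49−19.28) − (31.84−18.70) = 14.21 − 13.14 = 1.07; fold change = 2^-1.07 = 0.476
Mcl9: ΔΔCt = (25.13−19.28) − (29.79−18.70) = 5.85 − 11.09 = -5.24; fold change = 2^5.24 = 37.792
Klf12: ΔΔCt = (26.84−19.28) − (28.38−18.70) = 7.56 − 9.68 = -2.12; fold change = 2^2.12 = 4.347
Serp7: ΔΔCt = (33.52−19.28) − (28.66−18.70) = 14.24 − 9.96 = 4.28; fold change = 2^-4.28 = 0.051
Mcl9 has the largest |ΔΔCt| = 5.24.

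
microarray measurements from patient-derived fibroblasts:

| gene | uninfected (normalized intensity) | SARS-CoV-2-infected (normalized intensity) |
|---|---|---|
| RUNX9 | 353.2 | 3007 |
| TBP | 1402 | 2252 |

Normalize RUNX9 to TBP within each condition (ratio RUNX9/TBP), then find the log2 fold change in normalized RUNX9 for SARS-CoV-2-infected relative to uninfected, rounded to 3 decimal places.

RUNX9/TBP (uninfected) = 353.2 / 1402 = 0.25193
RUNX9/TBP (SARS-CoV-2-infected) = 3007 / 2252 = 1.3353
Fold change = 1.3353 / 0.25193 = 5.3002
log2(5.3002) = 2.4060

2.406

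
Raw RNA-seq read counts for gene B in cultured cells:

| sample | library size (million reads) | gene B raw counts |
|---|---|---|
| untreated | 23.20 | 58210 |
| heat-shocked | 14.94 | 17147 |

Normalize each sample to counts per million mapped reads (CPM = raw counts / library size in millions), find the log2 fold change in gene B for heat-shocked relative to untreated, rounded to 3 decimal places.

-1.128

CPM(untreated) = 58210 / 23.20 = 2509.0517
CPM(heat-shocked) = 17147 / 14.94 = 1147.7242
Fold change = 1147.7242 / 2509.0517 = 0.45743
log2(0.45743) = -1.1284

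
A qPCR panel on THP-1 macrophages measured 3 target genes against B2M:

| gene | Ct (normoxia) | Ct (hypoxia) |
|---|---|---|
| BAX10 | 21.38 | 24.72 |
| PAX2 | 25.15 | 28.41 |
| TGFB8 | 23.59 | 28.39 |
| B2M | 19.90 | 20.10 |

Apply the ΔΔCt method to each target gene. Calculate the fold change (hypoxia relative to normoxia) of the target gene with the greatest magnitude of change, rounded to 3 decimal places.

BAX10: ΔΔCt = (24.72−20.10) − (21.38−19.90) = 4.62 − 1.48 = 3.14; fold change = 2^-3.14 = 0.113
PAX2: ΔΔCt = (28.41−20.10) − (25.15−19.90) = 8.31 − 5.25 = 3.06; fold change = 2^-3.06 = 0.120
TGFB8: ΔΔCt = (28.39−20.10) − (23.59−19.90) = 8.29 − 3.69 = 4.60; fold change = 2^-4.60 = 0.041
TGFB8 has the largest |ΔΔCt| = 4.60.

0.041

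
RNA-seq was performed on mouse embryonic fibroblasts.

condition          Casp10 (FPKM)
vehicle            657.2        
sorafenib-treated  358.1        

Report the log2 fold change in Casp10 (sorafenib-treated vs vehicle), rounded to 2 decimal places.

Fold change = 358.1 / 657.2 = 0.5449
log2(0.5449) = -0.876

-0.88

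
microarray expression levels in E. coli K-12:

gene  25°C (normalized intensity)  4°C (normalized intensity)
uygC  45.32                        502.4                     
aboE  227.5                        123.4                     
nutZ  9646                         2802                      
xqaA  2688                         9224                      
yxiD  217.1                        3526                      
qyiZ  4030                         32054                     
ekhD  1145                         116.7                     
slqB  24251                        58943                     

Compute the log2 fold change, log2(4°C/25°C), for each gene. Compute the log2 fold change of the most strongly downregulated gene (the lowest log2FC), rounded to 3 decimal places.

log2(502.4/45.32) = 3.471  (uygC)
log2(123.4/227.5) = -0.883  (aboE)
log2(2802/9646) = -1.783  (nutZ)
log2(9224/2688) = 1.779  (xqaA)
log2(3526/217.1) = 4.022  (yxiD)
log2(32054/4030) = 2.992  (qyiZ)
log2(116.7/1145) = -3.294  (ekhD)
log2(58943/24251) = 1.281  (slqB)
ekhD is most strongly downregulated.

-3.294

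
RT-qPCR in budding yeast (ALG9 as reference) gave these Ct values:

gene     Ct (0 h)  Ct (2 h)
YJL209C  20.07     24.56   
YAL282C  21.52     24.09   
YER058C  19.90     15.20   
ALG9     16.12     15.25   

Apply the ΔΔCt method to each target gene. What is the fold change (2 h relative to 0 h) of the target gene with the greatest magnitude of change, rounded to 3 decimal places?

0.024

YJL209C: ΔΔCt = (24.56−15.25) − (20.07−16.12) = 9.31 − 3.95 = 5.36; fold change = 2^-5.36 = 0.024
YAL282C: ΔΔCt = (24.09−15.25) − (21.52−16.12) = 8.84 − 5.40 = 3.44; fold change = 2^-3.44 = 0.092
YER058C: ΔΔCt = (15.20−15.25) − (19.90−16.12) = -0.05 − 3.78 = -3.83; fold change = 2^3.83 = 14.221
YJL209C has the largest |ΔΔCt| = 5.36.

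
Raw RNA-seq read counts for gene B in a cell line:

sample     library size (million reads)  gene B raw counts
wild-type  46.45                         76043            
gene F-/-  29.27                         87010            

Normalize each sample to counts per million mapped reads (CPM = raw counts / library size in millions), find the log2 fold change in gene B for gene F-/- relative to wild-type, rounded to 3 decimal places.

0.861

CPM(wild-type) = 76043 / 46.45 = 1637.0936
CPM(gene F-/-) = 87010 / 29.27 = 2972.6683
Fold change = 2972.6683 / 1637.0936 = 1.81582
log2(1.81582) = 0.8606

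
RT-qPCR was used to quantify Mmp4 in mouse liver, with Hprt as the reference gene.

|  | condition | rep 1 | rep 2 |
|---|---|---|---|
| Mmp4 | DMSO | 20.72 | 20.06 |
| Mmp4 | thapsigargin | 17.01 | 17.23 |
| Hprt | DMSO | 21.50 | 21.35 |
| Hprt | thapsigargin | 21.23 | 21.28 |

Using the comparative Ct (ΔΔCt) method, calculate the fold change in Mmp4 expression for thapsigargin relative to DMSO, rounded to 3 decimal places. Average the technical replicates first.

Mean Ct: Mmp4 DMSO 20.390; Mmp4 thapsigargin 17.120; Hprt DMSO 21.425; Hprt thapsigargin 21.255
ΔCt(DMSO) = 20.390 − 21.425 = -1.035
ΔCt(thapsigargin) = 17.120 − 21.255 = -4.135
ΔΔCt = -4.135 − (-1.035) = -3.100
Fold change = 2^(−(-3.100)) = 2^3.100 = 8.5742

8.574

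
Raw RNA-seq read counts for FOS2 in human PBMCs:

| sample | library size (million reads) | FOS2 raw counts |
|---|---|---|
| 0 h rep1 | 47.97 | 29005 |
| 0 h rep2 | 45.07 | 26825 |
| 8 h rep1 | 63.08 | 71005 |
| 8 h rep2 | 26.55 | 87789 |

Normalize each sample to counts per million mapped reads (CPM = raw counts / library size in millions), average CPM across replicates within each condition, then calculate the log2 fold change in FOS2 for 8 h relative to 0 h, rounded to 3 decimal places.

CPM(0 h rep1) = 29005 / 47.97 = 604.6487
CPM(0 h rep2) = 26825 / 45.07 = 595.1853
CPM(8 h rep1) = 71005 / 63.08 = 1125.6341
CPM(8 h rep2) = 87789 / 26.55 = 3306.5537
mean CPM(0 h) = 599.9170; mean CPM(8 h) = 2216.0939
Fold change = 2216.0939 / 599.9170 = 3.69400
log2(3.69400) = 1.8852

1.885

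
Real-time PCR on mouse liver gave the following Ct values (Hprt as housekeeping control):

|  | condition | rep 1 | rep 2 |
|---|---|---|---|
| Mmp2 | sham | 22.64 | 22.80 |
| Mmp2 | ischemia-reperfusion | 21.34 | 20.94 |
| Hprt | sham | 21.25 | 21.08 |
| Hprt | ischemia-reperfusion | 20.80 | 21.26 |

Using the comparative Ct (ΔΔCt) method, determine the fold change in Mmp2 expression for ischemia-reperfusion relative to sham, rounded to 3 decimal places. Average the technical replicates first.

Mean Ct: Mmp2 sham 22.720; Mmp2 ischemia-reperfusion 21.140; Hprt sham 21.165; Hprt ischemia-reperfusion 21.030
ΔCt(sham) = 22.720 − 21.165 = 1.555
ΔCt(ischemia-reperfusion) = 21.140 − 21.030 = 0.110
ΔΔCt = 0.110 − 1.555 = -1.445
Fold change = 2^(−(-1.445)) = 2^1.445 = 2.7226

2.723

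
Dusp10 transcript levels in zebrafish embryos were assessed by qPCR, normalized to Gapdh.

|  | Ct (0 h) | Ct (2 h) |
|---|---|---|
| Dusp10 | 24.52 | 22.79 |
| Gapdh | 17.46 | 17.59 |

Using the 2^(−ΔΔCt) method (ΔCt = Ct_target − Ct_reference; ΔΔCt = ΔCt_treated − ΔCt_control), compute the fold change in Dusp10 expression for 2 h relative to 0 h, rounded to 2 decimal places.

3.63

ΔCt(0 h) = 24.520 − 17.460 = 7.060
ΔCt(2 h) = 22.790 − 17.590 = 5.200
ΔΔCt = 5.200 − 7.060 = -1.860
Fold change = 2^(−(-1.860)) = 2^1.860 = 3.630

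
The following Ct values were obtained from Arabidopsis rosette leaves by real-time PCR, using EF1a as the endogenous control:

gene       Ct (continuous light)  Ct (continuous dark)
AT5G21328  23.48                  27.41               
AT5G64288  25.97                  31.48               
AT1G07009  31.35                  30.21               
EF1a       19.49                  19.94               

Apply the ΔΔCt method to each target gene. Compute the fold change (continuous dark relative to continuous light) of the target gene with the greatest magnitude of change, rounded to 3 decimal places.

AT5G21328: ΔΔCt = (27.41−19.94) − (23.48−19.49) = 7.47 − 3.99 = 3.48; fold change = 2^-3.48 = 0.090
AT5G64288: ΔΔCt = (31.48−19.94) − (25.97−19.49) = 11.54 − 6.48 = 5.06; fold change = 2^-5.06 = 0.030
AT1G07009: ΔΔCt = (30.21−19.94) − (31.35−19.49) = 10.27 − 11.86 = -1.59; fold change = 2^1.59 = 3.010
AT5G64288 has the largest |ΔΔCt| = 5.06.

0.030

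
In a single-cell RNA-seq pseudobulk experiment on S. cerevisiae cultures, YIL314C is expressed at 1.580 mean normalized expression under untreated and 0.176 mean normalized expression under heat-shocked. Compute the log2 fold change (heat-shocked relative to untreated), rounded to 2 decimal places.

Fold change = 0.176 / 1.580 = 0.1114
log2(0.1114) = -3.166

-3.17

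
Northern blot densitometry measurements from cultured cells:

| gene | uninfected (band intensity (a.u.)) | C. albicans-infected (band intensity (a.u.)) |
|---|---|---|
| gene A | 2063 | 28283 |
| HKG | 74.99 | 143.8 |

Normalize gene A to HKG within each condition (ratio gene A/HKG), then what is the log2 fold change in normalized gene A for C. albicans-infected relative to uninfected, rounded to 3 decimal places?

gene A/HKG (uninfected) = 2063 / 74.99 = 27.51
gene A/HKG (C. albicans-infected) = 28283 / 143.8 = 196.68
Fold change = 196.68 / 27.51 = 7.1494
log2(7.1494) = 2.8378

2.838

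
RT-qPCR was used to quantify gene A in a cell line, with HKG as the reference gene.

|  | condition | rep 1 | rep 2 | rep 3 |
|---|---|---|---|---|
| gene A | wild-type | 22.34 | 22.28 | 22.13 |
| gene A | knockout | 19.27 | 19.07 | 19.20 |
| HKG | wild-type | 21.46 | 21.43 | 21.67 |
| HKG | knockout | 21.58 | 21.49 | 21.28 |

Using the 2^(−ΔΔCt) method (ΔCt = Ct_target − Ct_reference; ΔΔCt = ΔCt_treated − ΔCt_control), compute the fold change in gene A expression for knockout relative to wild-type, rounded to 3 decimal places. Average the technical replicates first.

8.000

Mean Ct: gene A wild-type 22.250; gene A knockout 19.180; HKG wild-type 21.520; HKG knockout 21.450
ΔCt(wild-type) = 22.250 − 21.520 = 0.730
ΔCt(knockout) = 19.180 − 21.450 = -2.270
ΔΔCt = -2.270 − 0.730 = -3.000
Fold change = 2^(−(-3.000)) = 2^3.000 = 8.0000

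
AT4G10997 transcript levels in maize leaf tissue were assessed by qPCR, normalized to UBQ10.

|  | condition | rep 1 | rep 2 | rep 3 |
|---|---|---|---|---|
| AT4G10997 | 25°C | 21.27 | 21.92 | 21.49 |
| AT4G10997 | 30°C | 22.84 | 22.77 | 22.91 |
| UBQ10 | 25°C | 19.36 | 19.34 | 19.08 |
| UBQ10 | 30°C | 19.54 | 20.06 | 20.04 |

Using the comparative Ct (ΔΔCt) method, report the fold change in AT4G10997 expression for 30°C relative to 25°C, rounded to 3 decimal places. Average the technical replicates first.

0.633

Mean Ct: AT4G10997 25°C 21.560; AT4G10997 30°C 22.840; UBQ10 25°C 19.260; UBQ10 30°C 19.880
ΔCt(25°C) = 21.560 − 19.260 = 2.300
ΔCt(30°C) = 22.840 − 19.880 = 2.960
ΔΔCt = 2.960 − 2.300 = 0.660
Fold change = 2^(−0.660) = 0.6329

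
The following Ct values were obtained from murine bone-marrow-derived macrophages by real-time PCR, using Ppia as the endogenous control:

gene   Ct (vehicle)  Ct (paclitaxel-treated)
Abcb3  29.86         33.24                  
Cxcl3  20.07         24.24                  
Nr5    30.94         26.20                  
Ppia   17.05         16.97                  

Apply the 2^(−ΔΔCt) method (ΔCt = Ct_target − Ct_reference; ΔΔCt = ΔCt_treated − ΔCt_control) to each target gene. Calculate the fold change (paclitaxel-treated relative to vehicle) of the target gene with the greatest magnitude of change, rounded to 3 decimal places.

25.281

Abcb3: ΔΔCt = (33.24−16.97) − (29.86−17.05) = 16.27 − 12.81 = 3.46; fold change = 2^-3.46 = 0.091
Cxcl3: ΔΔCt = (24.24−16.97) − (20.07−17.05) = 7.27 − 3.02 = 4.25; fold change = 2^-4.25 = 0.053
Nr5: ΔΔCt = (26.20−16.97) − (30.94−17.05) = 9.23 − 13.89 = -4.66; fold change = 2^4.66 = 25.281
Nr5 has the largest |ΔΔCt| = 4.66.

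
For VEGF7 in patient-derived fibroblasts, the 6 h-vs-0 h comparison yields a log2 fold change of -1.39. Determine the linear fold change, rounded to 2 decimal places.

0.38

Fold change = 2^(-1.39) = 0.382
That is, VEGF7 drops to 38.2% of the 0 h level.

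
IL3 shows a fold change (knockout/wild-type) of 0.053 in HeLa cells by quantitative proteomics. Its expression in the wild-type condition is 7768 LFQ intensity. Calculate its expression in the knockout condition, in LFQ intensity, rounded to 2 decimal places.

411.70

knockout expression = 7768 × 0.053 = 411.70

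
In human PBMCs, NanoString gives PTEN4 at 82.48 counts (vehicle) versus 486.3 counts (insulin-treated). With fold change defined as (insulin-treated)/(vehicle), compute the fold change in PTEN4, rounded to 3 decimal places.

5.896

Fold change = 486.3 / 82.48 = 5.8960
PTEN4 is upregulated.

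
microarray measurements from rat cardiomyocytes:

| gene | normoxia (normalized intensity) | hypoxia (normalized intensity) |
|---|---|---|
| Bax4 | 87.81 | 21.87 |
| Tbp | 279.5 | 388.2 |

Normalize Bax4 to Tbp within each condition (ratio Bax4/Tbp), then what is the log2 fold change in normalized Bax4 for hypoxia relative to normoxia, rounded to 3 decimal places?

Bax4/Tbp (normoxia) = 87.81 / 279.5 = 0.31417
Bax4/Tbp (hypoxia) = 21.87 / 388.2 = 0.056337
Fold change = 0.056337 / 0.31417 = 0.1793
log2(0.1793) = -2.4794

-2.479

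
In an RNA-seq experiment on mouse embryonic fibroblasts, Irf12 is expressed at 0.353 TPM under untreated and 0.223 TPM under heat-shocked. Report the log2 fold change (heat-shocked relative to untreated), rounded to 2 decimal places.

-0.66

Fold change = 0.223 / 0.353 = 0.6317
log2(0.6317) = -0.663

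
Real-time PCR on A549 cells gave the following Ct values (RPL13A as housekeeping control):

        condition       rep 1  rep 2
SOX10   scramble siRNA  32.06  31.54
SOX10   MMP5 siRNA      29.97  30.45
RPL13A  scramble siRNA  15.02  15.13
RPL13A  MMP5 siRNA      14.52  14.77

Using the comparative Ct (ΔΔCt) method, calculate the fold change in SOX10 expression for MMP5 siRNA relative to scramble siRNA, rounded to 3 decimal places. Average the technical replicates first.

Mean Ct: SOX10 scramble siRNA 31.800; SOX10 MMP5 siRNA 30.210; RPL13A scramble siRNA 15.075; RPL13A MMP5 siRNA 14.645
ΔCt(scramble siRNA) = 31.800 − 15.075 = 16.725
ΔCt(MMP5 siRNA) = 30.210 − 14.645 = 15.565
ΔΔCt = 15.565 − 16.725 = -1.160
Fold change = 2^(−(-1.160)) = 2^1.160 = 2.2346

2.235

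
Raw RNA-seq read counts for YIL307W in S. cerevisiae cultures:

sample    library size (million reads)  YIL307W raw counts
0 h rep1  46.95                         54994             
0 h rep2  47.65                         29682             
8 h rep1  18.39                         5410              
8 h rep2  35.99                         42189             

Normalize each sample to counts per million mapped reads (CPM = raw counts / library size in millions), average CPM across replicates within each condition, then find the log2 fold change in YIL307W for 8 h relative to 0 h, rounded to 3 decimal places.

CPM(0 h rep1) = 54994 / 46.95 = 1171.3312
CPM(0 h rep2) = 29682 / 47.65 = 622.9171
CPM(8 h rep1) = 5410 / 18.39 = 294.1816
CPM(8 h rep2) = 42189 / 35.99 = 1172.2423
mean CPM(0 h) = 897.1242; mean CPM(8 h) = 733.2120
Fold change = 733.2120 / 897.1242 = 0.81729
log2(0.81729) = -0.2911

-0.291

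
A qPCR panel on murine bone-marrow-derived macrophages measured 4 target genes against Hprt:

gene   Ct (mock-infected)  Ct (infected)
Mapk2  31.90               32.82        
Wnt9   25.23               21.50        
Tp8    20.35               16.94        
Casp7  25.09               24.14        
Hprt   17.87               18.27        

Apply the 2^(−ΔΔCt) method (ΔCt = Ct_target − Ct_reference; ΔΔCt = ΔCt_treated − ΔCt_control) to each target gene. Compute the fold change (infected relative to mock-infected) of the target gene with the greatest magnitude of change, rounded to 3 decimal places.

Mapk2: ΔΔCt = (32.82−18.27) − (31.90−17.87) = 14.55 − 14.03 = 0.52; fold change = 2^-0.52 = 0.697
Wnt9: ΔΔCt = (21.50−18.27) − (25.23−17.87) = 3.23 − 7.36 = -4.13; fold change = 2^4.13 = 17.509
Tp8: ΔΔCt = (16.94−18.27) − (20.35−17.87) = -1.33 − 2.48 = -3.81; fold change = 2^3.81 = 14.026
Casp7: ΔΔCt = (24.14−18.27) − (25.09−17.87) = 5.87 − 7.22 = -1.35; fold change = 2^1.35 = 2.549
Wnt9 has the largest |ΔΔCt| = 4.13.

17.509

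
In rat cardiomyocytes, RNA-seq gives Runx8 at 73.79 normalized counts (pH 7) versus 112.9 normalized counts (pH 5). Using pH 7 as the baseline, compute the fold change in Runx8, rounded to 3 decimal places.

Fold change = 112.9 / 73.79 = 1.5300
Runx8 is upregulated.

1.530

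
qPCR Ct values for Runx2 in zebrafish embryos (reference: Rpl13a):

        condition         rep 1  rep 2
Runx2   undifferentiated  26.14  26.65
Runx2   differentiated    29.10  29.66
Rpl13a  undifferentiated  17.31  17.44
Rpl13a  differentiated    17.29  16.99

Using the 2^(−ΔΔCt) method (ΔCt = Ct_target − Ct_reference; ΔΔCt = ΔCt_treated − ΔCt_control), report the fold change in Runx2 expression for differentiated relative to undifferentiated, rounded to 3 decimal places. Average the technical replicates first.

Mean Ct: Runx2 undifferentiated 26.395; Runx2 differentiated 29.380; Rpl13a undifferentiated 17.375; Rpl13a differentiated 17.140
ΔCt(undifferentiated) = 26.395 − 17.375 = 9.020
ΔCt(differentiated) = 29.380 − 17.140 = 12.240
ΔΔCt = 12.240 − 9.020 = 3.220
Fold change = 2^(−3.220) = 0.1073

0.107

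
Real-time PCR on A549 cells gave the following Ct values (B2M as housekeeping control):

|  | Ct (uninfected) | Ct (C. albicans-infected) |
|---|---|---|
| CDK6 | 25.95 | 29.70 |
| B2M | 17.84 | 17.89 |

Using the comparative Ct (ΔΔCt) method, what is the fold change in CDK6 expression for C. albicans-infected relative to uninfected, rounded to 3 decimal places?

ΔCt(uninfected) = 25.950 − 17.840 = 8.110
ΔCt(C. albicans-infected) = 29.700 − 17.890 = 11.810
ΔΔCt = 11.810 − 8.110 = 3.700
Fold change = 2^(−3.700) = 0.0769

0.077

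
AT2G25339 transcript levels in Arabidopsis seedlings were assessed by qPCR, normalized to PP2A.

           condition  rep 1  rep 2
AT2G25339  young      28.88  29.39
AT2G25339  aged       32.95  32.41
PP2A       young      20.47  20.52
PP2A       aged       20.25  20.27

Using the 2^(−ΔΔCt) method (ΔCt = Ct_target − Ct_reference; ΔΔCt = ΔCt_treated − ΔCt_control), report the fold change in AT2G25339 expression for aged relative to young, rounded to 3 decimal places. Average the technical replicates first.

Mean Ct: AT2G25339 young 29.135; AT2G25339 aged 32.680; PP2A young 20.495; PP2A aged 20.260
ΔCt(young) = 29.135 − 20.495 = 8.640
ΔCt(aged) = 32.680 − 20.260 = 12.420
ΔΔCt = 12.420 − 8.640 = 3.780
Fold change = 2^(−3.780) = 0.0728

0.073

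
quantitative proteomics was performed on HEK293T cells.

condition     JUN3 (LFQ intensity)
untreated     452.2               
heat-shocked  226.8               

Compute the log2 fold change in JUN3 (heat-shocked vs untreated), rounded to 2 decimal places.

Fold change = 226.8 / 452.2 = 0.5015
log2(0.5015) = -0.996

-1.00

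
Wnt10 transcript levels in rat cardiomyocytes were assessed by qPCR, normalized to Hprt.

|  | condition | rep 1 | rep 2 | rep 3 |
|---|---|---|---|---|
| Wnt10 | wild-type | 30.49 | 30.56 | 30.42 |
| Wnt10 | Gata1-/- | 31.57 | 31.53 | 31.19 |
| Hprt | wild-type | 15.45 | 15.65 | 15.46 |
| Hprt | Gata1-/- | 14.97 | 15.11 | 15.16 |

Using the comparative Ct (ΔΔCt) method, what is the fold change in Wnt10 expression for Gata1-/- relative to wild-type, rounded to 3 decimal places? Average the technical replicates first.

Mean Ct: Wnt10 wild-type 30.490; Wnt10 Gata1-/- 31.430; Hprt wild-type 15.520; Hprt Gata1-/- 15.080
ΔCt(wild-type) = 30.490 − 15.520 = 14.970
ΔCt(Gata1-/-) = 31.430 − 15.080 = 16.350
ΔΔCt = 16.350 − 14.970 = 1.380
Fold change = 2^(−1.380) = 0.3842

0.384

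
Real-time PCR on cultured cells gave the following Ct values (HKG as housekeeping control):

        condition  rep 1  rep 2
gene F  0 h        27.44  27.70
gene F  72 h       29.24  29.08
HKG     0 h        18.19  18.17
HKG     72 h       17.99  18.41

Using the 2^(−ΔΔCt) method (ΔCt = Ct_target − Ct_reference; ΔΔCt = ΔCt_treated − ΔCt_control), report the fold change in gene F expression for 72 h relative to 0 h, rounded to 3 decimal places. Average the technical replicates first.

0.337

Mean Ct: gene F 0 h 27.570; gene F 72 h 29.160; HKG 0 h 18.180; HKG 72 h 18.200
ΔCt(0 h) = 27.570 − 18.180 = 9.390
ΔCt(72 h) = 29.160 − 18.200 = 10.960
ΔΔCt = 10.960 − 9.390 = 1.570
Fold change = 2^(−1.570) = 0.3368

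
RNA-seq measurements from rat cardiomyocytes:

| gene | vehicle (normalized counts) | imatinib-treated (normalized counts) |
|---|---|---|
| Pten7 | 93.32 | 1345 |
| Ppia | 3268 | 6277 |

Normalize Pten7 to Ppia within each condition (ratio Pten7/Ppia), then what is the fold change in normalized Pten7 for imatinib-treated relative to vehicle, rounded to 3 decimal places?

7.504

Pten7/Ppia (vehicle) = 93.32 / 3268 = 0.028556
Pten7/Ppia (imatinib-treated) = 1345 / 6277 = 0.21427
Fold change = 0.21427 / 0.028556 = 7.5037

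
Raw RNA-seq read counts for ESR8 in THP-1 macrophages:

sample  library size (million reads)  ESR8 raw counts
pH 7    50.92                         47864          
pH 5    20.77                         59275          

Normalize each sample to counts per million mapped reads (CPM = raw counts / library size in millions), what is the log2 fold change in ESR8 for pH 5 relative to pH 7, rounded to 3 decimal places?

1.602

CPM(pH 7) = 47864 / 50.92 = 939.9843
CPM(pH 5) = 59275 / 20.77 = 2853.8758
Fold change = 2853.8758 / 939.9843 = 3.03609
log2(3.03609) = 1.6022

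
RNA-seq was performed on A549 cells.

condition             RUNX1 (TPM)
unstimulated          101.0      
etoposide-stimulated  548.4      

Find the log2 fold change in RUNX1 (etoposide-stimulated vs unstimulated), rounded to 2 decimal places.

Fold change = 548.4 / 101.0 = 5.4297
log2(5.4297) = 2.441

2.44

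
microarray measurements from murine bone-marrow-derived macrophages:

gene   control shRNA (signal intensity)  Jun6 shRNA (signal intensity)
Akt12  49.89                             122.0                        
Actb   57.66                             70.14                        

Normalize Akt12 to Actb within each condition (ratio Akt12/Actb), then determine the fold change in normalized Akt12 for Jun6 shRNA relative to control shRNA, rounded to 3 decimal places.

Akt12/Actb (control shRNA) = 49.89 / 57.66 = 0.86524
Akt12/Actb (Jun6 shRNA) = 122.0 / 70.14 = 1.7394
Fold change = 1.7394 / 0.86524 = 2.0103

2.010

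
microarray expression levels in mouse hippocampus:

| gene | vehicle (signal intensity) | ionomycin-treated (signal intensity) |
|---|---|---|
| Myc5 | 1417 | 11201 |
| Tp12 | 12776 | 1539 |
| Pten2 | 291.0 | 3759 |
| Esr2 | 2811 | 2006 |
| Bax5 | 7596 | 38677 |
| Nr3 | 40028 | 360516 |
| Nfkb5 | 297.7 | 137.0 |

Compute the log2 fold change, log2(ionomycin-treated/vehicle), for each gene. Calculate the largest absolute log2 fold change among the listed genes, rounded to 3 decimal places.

log2(11201/1417) = 2.983  (Myc5)
log2(1539/12776) = -3.053  (Tp12)
log2(3759/291.0) = 3.691  (Pten2)
log2(2006/2811) = -0.487  (Esr2)
log2(38677/7596) = 2.348  (Bax5)
log2(360516/40028) = 3.171  (Nr3)
log2(137.0/297.7) = -1.120  (Nfkb5)
The largest magnitude belongs to Pten2.

3.691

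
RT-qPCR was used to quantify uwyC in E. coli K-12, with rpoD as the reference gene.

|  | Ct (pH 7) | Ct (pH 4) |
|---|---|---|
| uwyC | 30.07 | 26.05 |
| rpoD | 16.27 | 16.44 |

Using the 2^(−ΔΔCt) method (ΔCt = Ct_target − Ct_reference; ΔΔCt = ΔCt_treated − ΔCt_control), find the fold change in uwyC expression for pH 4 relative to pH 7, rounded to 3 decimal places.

ΔCt(pH 7) = 30.070 − 16.270 = 13.800
ΔCt(pH 4) = 26.050 − 16.440 = 9.610
ΔΔCt = 9.610 − 13.800 = -4.190
Fold change = 2^(−(-4.190)) = 2^4.190 = 18.2522

18.252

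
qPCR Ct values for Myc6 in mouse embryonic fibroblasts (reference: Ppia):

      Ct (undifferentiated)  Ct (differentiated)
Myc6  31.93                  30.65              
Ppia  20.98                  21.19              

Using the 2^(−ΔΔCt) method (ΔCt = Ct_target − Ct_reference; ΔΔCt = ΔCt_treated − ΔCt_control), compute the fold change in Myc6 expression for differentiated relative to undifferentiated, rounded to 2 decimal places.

2.81

ΔCt(undifferentiated) = 31.930 − 20.980 = 10.950
ΔCt(differentiated) = 30.650 − 21.190 = 9.460
ΔΔCt = 9.460 − 10.950 = -1.490
Fold change = 2^(−(-1.490)) = 2^1.490 = 2.809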